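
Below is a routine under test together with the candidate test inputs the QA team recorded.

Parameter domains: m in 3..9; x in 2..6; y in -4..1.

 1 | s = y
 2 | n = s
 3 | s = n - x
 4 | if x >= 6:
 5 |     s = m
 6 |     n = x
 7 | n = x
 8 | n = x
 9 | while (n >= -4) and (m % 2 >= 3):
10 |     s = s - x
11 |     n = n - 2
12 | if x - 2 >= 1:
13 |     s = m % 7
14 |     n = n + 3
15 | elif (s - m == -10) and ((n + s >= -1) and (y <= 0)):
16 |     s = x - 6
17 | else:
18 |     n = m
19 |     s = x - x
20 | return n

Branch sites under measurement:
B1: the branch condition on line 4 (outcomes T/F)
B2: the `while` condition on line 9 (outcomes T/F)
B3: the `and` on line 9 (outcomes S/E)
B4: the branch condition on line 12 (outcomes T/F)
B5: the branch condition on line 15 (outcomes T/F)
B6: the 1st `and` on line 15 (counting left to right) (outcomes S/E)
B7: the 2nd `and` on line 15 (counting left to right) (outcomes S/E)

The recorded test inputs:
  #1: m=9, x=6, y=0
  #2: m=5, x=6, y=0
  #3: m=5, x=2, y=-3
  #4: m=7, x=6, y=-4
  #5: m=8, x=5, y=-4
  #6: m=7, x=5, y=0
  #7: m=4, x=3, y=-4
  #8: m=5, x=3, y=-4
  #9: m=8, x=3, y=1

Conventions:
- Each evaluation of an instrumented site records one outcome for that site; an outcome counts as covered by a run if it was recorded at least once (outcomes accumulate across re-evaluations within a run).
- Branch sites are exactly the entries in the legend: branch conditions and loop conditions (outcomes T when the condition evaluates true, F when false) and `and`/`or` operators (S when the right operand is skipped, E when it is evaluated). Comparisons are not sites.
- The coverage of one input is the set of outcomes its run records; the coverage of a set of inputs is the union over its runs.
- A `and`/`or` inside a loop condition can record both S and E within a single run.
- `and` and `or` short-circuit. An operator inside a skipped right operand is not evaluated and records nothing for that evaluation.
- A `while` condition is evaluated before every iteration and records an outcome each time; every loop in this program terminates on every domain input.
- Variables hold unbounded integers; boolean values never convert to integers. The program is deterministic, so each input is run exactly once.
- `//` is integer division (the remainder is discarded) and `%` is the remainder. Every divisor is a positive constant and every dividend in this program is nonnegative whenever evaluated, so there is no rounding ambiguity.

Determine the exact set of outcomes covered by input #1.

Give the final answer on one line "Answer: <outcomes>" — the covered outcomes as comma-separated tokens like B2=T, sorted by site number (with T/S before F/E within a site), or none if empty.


Tracing the run of input #1 (m=9, x=6, y=0):
  B1->T, B3->E, B2->F, B4->T
as a set, this run covers: B1=T, B2=F, B3=E, B4=T
Answer: B1=T, B2=F, B3=E, B4=T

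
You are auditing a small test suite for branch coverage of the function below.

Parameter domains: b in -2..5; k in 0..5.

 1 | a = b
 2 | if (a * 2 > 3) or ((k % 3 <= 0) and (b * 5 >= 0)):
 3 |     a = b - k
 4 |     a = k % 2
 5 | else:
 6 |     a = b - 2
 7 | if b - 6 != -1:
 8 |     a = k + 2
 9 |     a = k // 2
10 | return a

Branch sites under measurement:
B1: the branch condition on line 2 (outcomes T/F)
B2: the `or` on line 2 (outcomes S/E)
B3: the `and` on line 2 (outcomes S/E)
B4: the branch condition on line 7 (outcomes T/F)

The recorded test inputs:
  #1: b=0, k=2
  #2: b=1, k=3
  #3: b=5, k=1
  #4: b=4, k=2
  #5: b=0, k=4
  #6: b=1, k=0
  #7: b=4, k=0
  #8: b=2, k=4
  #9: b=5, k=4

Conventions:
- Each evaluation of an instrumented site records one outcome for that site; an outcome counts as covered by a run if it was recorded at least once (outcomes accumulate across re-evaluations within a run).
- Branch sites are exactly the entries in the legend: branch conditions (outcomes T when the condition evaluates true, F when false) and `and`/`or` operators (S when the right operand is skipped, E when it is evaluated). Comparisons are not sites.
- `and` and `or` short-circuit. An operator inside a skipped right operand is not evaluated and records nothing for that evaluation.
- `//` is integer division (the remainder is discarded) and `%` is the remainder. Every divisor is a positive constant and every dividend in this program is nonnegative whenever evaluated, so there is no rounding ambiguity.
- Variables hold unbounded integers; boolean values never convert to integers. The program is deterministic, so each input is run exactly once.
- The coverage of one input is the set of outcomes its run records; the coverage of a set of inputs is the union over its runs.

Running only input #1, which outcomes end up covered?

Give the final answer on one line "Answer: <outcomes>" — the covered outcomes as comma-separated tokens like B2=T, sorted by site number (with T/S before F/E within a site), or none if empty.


Tracing the run of input #1 (b=0, k=2):
  B2->E, B3->S, B1->F, B4->T
collecting distinct outcomes: B1=F, B2=E, B3=S, B4=T
Answer: B1=F, B2=E, B3=S, B4=T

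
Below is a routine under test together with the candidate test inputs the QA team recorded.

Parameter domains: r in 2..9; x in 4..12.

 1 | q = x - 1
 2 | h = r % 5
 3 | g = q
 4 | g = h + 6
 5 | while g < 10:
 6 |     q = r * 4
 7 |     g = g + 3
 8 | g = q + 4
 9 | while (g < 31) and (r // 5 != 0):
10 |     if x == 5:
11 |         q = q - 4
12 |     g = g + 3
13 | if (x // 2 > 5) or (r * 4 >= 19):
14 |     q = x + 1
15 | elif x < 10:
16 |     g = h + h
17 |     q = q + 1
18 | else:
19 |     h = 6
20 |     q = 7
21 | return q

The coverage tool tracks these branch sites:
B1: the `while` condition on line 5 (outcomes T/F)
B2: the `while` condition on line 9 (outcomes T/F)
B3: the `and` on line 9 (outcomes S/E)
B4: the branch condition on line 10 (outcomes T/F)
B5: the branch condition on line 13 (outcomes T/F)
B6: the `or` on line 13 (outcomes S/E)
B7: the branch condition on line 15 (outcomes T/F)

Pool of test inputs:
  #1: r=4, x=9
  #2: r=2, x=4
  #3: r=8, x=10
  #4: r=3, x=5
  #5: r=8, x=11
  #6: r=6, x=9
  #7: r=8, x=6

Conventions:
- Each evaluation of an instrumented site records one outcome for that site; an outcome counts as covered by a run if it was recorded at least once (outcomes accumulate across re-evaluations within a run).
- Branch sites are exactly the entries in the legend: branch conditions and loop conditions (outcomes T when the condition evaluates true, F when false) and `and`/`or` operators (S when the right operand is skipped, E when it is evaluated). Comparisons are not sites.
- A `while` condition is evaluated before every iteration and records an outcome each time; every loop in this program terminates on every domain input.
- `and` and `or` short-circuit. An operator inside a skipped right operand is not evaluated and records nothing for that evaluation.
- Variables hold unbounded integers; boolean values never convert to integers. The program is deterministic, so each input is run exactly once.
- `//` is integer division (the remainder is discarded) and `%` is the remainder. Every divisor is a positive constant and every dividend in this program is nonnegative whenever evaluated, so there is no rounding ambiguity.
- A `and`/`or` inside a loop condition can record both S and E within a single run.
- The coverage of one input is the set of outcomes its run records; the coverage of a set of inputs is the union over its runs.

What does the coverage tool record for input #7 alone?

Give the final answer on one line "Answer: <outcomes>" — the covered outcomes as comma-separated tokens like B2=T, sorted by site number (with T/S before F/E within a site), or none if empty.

Running input #7 (r=8, x=6), event by event:
  B1->T, B1->F, B3->S, B2->F, B6->E, B5->T
collecting distinct outcomes: B1=T, B1=F, B2=F, B3=S, B5=T, B6=E

Answer: B1=T, B1=F, B2=F, B3=S, B5=T, B6=E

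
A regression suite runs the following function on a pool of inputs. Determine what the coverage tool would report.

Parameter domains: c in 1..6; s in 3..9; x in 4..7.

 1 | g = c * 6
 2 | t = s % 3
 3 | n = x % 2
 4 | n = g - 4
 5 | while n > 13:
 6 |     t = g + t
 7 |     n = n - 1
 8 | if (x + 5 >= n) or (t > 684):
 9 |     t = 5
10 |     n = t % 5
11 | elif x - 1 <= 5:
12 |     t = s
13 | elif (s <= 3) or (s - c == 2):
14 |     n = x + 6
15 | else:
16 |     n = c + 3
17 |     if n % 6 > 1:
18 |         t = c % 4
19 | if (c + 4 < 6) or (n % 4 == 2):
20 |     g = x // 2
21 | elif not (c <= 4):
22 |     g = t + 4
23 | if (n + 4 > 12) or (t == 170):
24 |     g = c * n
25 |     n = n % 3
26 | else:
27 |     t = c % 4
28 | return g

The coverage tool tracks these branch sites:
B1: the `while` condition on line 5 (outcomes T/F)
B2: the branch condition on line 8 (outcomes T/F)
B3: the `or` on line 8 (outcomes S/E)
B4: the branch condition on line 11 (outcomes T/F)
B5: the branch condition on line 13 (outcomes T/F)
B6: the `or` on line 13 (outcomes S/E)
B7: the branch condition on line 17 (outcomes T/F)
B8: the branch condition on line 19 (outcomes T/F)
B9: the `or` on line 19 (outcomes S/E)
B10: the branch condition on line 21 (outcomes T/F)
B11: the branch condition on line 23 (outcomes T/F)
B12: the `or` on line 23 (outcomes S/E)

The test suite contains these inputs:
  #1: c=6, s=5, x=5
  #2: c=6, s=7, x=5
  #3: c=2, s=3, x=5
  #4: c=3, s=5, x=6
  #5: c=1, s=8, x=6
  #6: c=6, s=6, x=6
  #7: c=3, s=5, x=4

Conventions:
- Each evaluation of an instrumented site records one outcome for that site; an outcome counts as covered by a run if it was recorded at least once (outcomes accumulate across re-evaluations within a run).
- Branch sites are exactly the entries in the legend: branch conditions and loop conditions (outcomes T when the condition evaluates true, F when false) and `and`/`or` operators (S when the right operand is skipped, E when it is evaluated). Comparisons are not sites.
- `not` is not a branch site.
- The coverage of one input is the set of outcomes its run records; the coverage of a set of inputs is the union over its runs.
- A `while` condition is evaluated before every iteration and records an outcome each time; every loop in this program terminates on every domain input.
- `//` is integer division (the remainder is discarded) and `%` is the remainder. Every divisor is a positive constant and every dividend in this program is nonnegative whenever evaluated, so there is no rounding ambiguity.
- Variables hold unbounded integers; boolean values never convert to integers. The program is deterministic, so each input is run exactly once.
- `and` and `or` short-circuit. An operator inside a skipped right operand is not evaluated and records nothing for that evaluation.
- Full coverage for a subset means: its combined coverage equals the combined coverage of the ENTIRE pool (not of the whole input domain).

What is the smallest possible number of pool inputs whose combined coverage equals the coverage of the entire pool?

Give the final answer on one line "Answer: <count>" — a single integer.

input #1 (c=6, s=5, x=5): covers B1=T, B1=F, B2=T, B3=E, B8=F, B9=E, B10=T, B11=F, B12=E
input #2 (c=6, s=7, x=5): covers B1=T, B1=F, B2=T, B3=E, B8=F, B9=E, B10=T, B11=F, B12=E
input #3 (c=2, s=3, x=5): covers B1=F, B2=T, B3=S, B8=F, B9=E, B10=F, B11=F, B12=E
input #4 (c=3, s=5, x=6): covers B1=T, B1=F, B2=F, B3=E, B4=T, B8=F, B9=E, B10=F, B11=T, B12=S
input #5 (c=1, s=8, x=6): covers B1=F, B2=T, B3=S, B8=T, B9=S, B11=F, B12=E
input #6 (c=6, s=6, x=6): covers B1=T, B1=F, B2=F, B3=E, B4=T, B8=F, B9=E, B10=T, B11=T, B12=S
input #7 (c=3, s=5, x=4): covers B1=T, B1=F, B2=F, B3=E, B4=T, B8=F, B9=E, B10=F, B11=T, B12=S
union over all inputs: B1=T, B1=F, B2=T, B2=F, B3=S, B3=E, B4=T, B8=T, B8=F, B9=S, B9=E, B10=T, B10=F, B11=T, B11=F, B12=S, B12=E (17 outcomes)
no size-1 subset reaches all 17 outcomes (best union: 10/17)
no size-2 subset reaches all 17 outcomes (best union: 16/17)
at size 3, {1, 4, 5} reaches all 17 outcomes; every lexicographically earlier size-3 subset fails

Answer: 3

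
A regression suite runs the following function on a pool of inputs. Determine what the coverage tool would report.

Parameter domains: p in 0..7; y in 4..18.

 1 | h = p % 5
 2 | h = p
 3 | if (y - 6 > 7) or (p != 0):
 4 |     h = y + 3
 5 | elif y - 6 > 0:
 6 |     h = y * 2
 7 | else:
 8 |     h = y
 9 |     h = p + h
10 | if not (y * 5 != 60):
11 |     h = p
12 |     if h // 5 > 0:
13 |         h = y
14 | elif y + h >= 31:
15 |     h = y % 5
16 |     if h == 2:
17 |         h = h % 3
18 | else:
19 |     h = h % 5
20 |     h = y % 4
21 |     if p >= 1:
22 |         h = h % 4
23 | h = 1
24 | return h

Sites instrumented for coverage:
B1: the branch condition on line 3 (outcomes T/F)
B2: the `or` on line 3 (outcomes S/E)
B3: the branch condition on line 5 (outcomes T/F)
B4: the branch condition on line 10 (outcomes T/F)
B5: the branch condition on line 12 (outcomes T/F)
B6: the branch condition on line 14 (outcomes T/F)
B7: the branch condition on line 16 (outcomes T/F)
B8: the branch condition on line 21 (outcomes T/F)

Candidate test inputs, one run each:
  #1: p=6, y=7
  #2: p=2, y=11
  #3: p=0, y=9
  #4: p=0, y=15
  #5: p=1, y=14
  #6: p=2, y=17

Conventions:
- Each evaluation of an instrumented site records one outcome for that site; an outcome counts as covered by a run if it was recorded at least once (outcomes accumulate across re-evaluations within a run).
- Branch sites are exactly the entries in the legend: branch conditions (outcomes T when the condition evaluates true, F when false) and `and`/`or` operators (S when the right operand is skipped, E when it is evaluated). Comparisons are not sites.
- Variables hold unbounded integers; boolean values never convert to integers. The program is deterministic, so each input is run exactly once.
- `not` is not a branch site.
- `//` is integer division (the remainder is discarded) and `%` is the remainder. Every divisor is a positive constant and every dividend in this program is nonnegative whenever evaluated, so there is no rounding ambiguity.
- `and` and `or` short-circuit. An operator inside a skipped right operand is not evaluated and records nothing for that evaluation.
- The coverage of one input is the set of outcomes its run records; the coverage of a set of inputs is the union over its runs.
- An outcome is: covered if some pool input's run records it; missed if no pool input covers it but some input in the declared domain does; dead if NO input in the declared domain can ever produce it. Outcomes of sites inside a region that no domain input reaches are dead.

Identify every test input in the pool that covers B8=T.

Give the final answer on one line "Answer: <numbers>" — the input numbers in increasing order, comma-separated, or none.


input #1 (p=6, y=7): produces B8=T
input #2 (p=2, y=11): produces B8=T
input #3 (p=0, y=9): does not produce B8=T
input #4 (p=0, y=15): does not produce B8=T
input #5 (p=1, y=14): does not produce B8=T
input #6 (p=2, y=17): does not produce B8=T
Answer: 1, 2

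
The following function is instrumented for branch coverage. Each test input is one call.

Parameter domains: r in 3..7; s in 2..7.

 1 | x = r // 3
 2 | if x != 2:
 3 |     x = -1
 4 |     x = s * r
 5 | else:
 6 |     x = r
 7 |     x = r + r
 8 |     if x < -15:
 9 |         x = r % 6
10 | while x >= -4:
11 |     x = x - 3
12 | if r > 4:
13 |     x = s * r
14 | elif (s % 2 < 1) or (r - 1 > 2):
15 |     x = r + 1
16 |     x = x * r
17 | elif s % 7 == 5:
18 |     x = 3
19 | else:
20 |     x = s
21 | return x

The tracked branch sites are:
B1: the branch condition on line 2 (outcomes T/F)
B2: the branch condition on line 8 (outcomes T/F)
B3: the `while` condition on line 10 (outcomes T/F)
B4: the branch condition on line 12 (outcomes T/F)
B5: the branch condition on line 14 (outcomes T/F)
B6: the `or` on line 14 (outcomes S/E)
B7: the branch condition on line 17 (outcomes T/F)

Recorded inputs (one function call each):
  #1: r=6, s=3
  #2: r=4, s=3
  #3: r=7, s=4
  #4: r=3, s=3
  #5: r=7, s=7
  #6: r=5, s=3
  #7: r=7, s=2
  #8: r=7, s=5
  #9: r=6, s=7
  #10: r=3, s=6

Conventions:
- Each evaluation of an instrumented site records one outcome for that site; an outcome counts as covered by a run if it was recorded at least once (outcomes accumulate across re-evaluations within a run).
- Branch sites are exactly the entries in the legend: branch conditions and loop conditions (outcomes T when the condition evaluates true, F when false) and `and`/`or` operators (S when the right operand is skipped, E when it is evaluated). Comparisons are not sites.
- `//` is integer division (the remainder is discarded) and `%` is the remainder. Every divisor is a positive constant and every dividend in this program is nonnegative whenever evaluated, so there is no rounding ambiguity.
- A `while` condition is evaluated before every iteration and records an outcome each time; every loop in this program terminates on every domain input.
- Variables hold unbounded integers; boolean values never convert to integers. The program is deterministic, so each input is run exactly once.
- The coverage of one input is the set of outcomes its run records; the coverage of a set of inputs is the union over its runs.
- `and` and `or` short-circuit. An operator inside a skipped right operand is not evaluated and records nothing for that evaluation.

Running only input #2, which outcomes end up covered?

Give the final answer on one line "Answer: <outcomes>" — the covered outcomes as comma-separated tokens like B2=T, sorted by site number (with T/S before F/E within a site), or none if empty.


Tracing the run of input #2 (r=4, s=3):
  B1->T, B3->T, B3->T, B3->T, B3->T, B3->T, B3->T, B3->F, B4->F, B6->E
  B5->T
collecting distinct outcomes: B1=T, B3=T, B3=F, B4=F, B5=T, B6=E
Answer: B1=T, B3=T, B3=F, B4=F, B5=T, B6=E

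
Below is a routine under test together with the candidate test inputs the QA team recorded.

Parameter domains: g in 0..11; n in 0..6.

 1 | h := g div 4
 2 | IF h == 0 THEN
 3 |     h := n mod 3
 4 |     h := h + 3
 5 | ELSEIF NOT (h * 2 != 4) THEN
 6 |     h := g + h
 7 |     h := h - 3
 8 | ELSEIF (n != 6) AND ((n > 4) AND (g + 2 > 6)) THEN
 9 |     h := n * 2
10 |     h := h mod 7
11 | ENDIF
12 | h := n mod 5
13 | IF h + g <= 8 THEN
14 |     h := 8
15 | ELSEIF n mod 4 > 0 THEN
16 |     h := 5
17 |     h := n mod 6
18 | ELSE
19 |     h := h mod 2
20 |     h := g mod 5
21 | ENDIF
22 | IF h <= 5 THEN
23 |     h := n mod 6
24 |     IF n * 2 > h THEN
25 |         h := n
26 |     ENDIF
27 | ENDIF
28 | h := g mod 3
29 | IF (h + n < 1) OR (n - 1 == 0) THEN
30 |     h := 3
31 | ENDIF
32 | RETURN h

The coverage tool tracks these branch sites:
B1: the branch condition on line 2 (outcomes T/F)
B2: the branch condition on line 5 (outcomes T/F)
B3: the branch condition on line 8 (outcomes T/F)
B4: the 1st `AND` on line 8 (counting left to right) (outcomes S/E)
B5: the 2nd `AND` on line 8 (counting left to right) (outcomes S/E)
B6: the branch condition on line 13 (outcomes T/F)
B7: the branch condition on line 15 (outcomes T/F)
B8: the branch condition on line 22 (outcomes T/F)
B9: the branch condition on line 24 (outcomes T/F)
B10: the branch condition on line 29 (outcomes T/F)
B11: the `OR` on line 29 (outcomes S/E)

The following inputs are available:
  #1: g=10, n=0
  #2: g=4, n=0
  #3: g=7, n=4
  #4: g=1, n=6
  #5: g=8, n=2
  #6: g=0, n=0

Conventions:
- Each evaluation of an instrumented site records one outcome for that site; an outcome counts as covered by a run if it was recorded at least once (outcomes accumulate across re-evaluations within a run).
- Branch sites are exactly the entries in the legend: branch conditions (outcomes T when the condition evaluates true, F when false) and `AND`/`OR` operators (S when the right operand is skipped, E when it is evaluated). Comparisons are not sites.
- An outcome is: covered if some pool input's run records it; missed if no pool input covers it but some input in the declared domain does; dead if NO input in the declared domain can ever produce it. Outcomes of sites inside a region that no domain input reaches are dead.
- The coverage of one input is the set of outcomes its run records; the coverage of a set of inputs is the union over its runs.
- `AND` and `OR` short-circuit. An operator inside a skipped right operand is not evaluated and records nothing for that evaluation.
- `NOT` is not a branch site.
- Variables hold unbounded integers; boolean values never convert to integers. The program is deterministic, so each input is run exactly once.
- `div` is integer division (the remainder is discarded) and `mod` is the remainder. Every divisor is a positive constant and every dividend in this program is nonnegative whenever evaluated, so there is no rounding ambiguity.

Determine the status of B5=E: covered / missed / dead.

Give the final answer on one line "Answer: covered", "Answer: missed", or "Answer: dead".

no pool input records B5=E
but domain input (g=4, n=5) does record it -> reachable, so missed

Answer: missed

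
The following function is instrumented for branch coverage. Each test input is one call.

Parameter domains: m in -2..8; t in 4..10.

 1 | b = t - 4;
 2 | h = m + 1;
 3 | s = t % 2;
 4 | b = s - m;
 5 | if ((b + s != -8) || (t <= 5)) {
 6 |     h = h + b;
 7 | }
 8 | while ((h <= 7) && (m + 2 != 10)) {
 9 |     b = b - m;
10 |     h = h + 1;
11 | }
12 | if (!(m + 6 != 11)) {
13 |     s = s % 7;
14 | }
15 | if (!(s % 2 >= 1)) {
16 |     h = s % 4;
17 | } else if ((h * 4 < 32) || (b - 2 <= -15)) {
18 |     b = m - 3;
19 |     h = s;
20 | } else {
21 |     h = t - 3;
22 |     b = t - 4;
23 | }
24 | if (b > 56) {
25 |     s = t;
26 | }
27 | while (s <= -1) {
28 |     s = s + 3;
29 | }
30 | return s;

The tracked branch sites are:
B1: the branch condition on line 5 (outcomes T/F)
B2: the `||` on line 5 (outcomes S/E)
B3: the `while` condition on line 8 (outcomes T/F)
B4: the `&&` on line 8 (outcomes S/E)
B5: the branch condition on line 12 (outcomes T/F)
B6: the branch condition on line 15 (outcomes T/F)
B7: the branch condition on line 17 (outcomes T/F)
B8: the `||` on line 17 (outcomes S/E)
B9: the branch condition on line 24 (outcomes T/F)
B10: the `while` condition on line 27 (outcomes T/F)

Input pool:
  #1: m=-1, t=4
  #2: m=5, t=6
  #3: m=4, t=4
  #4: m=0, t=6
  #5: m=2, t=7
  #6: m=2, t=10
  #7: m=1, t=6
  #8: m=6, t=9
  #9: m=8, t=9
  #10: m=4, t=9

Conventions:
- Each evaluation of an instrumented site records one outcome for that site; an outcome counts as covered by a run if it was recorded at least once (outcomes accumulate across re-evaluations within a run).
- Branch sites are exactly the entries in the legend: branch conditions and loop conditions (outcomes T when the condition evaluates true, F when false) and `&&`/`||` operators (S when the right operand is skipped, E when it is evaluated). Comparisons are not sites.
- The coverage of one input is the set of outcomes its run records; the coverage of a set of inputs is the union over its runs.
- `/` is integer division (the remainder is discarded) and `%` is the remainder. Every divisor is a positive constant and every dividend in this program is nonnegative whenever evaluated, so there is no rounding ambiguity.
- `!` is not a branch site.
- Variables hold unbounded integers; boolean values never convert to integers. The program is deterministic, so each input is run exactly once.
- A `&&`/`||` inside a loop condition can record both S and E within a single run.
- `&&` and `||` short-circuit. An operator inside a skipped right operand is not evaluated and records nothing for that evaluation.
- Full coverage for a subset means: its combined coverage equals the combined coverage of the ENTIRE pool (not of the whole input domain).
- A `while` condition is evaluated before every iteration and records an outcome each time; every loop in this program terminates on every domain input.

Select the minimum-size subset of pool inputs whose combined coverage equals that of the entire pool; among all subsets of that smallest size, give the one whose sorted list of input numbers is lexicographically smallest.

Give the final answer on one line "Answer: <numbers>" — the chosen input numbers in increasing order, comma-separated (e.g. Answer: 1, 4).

run #1 (m=-1, t=4) runs B2->S, B1->T, B4->E, B3->T, B4->E, B3->T, B4->E, B3->T, B4->E, B3->T, B4->E, B3->T, B4->E, B3->T, ...; records B1=T, B2=S, B3=T, B3=F, B4=S, B4=E, B5=F, B6=T, B9=F, B10=F
run #2 (m=5, t=6) runs B2->S, B1->T, B4->E, B3->T, B4->E, B3->T, B4->E, B3->T, B4->E, B3->T, B4->E, B3->T, B4->E, B3->T, ...; records B1=T, B2=S, B3=T, B3=F, B4=S, B4=E, B5=T, B6=T, B9=F, B10=F
run #3 (m=4, t=4) runs B2->S, B1->T, B4->E, B3->T, B4->E, B3->T, B4->E, B3->T, B4->E, B3->T, B4->E, B3->T, B4->E, B3->T, ...; records B1=T, B2=S, B3=T, B3=F, B4=S, B4=E, B5=F, B6=T, B9=F, B10=F
run #4 (m=0, t=6) runs B2->S, B1->T, B4->E, B3->T, B4->E, B3->T, B4->E, B3->T, B4->E, B3->T, B4->E, B3->T, B4->E, B3->T, ...; records B1=T, B2=S, B3=T, B3=F, B4=S, B4=E, B5=F, B6=T, B9=F, B10=F
run #5 (m=2, t=7) runs B2->S, B1->T, B4->E, B3->T, B4->E, B3->T, B4->E, B3->T, B4->E, B3->T, B4->E, B3->T, B4->E, B3->T, ...; records B1=T, B2=S, B3=T, B3=F, B4=S, B4=E, B5=F, B6=F, B7=T, B8=E, B9=F, B10=F
run #6 (m=2, t=10) runs B2->S, B1->T, B4->E, B3->T, B4->E, B3->T, B4->E, B3->T, B4->E, B3->T, B4->E, B3->T, B4->E, B3->T, ...; records B1=T, B2=S, B3=T, B3=F, B4=S, B4=E, B5=F, B6=T, B9=F, B10=F
run #7 (m=1, t=6) runs B2->S, B1->T, B4->E, B3->T, B4->E, B3->T, B4->E, B3->T, B4->E, B3->T, B4->E, B3->T, B4->E, B3->T, ...; records B1=T, B2=S, B3=T, B3=F, B4=S, B4=E, B5=F, B6=T, B9=F, B10=F
run #8 (m=6, t=9) runs B2->S, B1->T, B4->E, B3->T, B4->E, B3->T, B4->E, B3->T, B4->E, B3->T, B4->E, B3->T, B4->E, B3->T, ...; records B1=T, B2=S, B3=T, B3=F, B4=S, B4=E, B5=F, B6=F, B7=T, B8=E, B9=F, B10=F
run #9 (m=8, t=9) runs B2->S, B1->T, B4->E, B3->F, B5->F, B6->F, B8->S, B7->T, B9->F, B10->F; records B1=T, B2=S, B3=F, B4=E, B5=F, B6=F, B7=T, B8=S, B9=F, B10=F
run #10 (m=4, t=9) runs B2->S, B1->T, B4->E, B3->T, B4->E, B3->T, B4->E, B3->T, B4->E, B3->T, B4->E, B3->T, B4->E, B3->T, ...; records B1=T, B2=S, B3=T, B3=F, B4=S, B4=E, B5=F, B6=F, B7=T, B8=E, B9=F, B10=F
union over all inputs: B1=T, B2=S, B3=T, B3=F, B4=S, B4=E, B5=T, B5=F, B6=T, B6=F, B7=T, B8=S, B8=E, B9=F, B10=F (15 outcomes)
checked all size-1 subsets: none covers 15 outcomes (max 12/15)
checked all size-2 subsets: none covers 15 outcomes (max 14/15)
the canonical winner is {2, 5, 9}: size 3, full 15-outcome coverage, earliest index list among size-3 covers

Answer: 2, 5, 9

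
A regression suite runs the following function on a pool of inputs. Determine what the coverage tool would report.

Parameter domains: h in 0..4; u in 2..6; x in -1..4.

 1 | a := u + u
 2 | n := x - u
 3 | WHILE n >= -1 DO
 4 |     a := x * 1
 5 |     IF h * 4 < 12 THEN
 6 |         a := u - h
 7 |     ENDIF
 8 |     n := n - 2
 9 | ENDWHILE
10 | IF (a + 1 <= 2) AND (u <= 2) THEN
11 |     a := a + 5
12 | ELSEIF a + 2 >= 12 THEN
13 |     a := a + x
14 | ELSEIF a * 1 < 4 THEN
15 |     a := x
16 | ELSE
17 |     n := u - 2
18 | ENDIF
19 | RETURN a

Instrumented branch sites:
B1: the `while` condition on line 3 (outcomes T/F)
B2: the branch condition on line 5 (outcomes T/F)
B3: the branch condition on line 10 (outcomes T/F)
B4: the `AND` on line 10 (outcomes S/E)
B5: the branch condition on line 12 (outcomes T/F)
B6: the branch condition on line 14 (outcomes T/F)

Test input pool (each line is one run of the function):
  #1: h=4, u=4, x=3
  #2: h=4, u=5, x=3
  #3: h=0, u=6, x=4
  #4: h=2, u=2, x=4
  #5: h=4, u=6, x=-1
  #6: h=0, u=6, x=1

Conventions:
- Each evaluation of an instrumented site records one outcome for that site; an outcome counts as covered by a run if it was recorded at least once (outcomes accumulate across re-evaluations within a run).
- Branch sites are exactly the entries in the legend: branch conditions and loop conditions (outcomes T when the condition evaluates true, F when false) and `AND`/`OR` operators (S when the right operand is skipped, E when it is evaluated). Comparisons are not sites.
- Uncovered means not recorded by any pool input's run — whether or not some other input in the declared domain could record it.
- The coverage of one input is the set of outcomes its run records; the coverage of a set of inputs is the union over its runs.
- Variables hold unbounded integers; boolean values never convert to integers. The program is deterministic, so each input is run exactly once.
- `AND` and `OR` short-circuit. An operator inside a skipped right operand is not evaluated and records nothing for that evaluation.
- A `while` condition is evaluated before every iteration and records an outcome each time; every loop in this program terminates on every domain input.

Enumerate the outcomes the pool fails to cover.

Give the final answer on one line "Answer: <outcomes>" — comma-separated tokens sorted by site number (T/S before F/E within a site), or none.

run #1 (h=4, u=4, x=3) runs B1->T, B2->F, B1->F, B4->S, B3->F, B5->F, B6->T; records B1=T, B1=F, B2=F, B3=F, B4=S, B5=F, B6=T
run #2 (h=4, u=5, x=3) runs B1->F, B4->S, B3->F, B5->T; records B1=F, B3=F, B4=S, B5=T
run #3 (h=0, u=6, x=4) runs B1->F, B4->S, B3->F, B5->T; records B1=F, B3=F, B4=S, B5=T
run #4 (h=2, u=2, x=4) runs B1->T, B2->T, B1->T, B2->T, B1->F, B4->E, B3->T; records B1=T, B1=F, B2=T, B3=T, B4=E
run #5 (h=4, u=6, x=-1) runs B1->F, B4->S, B3->F, B5->T; records B1=F, B3=F, B4=S, B5=T
run #6 (h=0, u=6, x=1) runs B1->F, B4->S, B3->F, B5->T; records B1=F, B3=F, B4=S, B5=T
union over the pool: B1=T, B1=F, B2=T, B2=F, B3=T, B3=F, B4=S, B4=E, B5=T, B5=F, B6=T
uncovered (1 of 12): B6=F

Answer: B6=F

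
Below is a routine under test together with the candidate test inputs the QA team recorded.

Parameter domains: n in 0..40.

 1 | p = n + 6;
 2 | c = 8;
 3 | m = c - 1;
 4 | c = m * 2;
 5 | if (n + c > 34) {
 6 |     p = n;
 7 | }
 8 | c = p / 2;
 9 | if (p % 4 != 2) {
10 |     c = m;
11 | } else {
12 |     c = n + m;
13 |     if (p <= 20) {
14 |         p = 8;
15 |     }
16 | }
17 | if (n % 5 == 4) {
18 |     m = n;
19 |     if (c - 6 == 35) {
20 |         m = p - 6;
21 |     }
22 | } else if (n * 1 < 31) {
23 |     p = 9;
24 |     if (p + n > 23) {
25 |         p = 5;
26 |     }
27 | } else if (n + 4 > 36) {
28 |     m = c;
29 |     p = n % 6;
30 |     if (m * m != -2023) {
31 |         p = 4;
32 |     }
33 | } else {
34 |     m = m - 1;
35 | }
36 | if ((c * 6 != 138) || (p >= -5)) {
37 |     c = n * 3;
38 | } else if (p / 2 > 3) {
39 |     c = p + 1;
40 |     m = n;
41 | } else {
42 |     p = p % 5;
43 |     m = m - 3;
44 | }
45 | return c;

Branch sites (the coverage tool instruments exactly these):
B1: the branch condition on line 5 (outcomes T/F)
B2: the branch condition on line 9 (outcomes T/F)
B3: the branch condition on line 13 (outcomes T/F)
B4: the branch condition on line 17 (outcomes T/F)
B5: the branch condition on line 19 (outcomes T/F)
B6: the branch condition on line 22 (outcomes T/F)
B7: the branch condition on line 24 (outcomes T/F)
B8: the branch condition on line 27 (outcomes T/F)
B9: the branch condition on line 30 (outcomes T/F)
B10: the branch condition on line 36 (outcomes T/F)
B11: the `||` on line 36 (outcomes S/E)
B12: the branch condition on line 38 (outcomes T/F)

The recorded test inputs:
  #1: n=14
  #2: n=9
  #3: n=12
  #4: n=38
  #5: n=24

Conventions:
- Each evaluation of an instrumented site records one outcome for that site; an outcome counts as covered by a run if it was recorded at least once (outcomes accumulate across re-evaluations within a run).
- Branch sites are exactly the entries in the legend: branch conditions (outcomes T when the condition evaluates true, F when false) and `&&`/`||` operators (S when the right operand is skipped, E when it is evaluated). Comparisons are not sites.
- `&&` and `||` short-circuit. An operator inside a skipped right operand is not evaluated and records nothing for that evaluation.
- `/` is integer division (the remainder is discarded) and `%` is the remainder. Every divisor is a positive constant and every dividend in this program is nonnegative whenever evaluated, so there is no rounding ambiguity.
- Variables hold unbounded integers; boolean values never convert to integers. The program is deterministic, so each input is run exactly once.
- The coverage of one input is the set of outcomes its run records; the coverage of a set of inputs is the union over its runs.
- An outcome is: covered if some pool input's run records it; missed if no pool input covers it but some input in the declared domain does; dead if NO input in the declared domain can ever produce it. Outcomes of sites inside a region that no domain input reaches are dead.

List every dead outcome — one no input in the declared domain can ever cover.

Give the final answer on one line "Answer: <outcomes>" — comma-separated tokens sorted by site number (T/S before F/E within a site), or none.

checking every outcome against all 41 domain inputs:
  B9=F: unreachable across the whole domain -> dead
  B10=F: unreachable across the whole domain -> dead
  B12=T: unreachable across the whole domain -> dead
  B12=F: unreachable across the whole domain -> dead
  reachable outcomes have witnesses, e.g. B1=T (e.g. n=21), B1=F (e.g. n=0), B2=T (e.g. n=1), B2=F (e.g. n=0)

Answer: B9=F, B10=F, B12=T, B12=F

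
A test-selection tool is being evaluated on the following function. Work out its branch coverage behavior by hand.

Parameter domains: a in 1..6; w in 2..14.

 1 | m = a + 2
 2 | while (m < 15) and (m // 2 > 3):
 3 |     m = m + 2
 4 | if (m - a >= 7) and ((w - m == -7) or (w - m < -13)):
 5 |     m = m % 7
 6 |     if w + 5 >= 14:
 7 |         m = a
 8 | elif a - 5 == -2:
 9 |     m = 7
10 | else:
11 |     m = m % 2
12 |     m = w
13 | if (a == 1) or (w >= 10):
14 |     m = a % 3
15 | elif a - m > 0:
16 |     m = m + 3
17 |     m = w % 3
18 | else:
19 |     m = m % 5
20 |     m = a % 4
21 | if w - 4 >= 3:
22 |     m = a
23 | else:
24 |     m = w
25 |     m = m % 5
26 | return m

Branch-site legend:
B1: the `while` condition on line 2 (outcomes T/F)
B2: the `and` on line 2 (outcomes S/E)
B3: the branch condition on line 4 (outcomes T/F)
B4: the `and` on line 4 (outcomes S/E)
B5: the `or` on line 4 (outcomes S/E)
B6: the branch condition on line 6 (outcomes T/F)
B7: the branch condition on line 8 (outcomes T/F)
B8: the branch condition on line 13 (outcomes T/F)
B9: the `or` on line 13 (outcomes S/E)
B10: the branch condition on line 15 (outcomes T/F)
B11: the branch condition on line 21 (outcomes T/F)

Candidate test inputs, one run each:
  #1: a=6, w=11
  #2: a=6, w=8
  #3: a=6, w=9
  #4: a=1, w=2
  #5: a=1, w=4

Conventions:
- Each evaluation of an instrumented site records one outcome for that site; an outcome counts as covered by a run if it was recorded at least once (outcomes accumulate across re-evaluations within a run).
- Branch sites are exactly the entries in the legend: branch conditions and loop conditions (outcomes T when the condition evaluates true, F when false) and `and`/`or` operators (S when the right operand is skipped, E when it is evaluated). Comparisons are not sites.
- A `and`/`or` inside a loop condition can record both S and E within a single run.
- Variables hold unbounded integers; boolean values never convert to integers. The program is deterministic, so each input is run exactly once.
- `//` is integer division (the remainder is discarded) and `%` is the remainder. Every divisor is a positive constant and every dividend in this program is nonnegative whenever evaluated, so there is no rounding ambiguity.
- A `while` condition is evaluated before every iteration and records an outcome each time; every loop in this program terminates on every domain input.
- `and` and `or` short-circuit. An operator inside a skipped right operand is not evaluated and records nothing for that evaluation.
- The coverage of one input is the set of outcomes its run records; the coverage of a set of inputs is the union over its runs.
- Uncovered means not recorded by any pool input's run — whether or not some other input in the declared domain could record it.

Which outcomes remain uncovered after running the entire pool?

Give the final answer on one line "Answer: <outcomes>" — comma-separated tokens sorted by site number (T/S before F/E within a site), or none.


input #1 (a=6, w=11): covers B1=T, B1=F, B2=S, B2=E, B3=F, B4=E, B5=E, B7=F, B8=T, B9=E, B11=T
input #2 (a=6, w=8): covers B1=T, B1=F, B2=S, B2=E, B3=F, B4=E, B5=E, B7=F, B8=F, B9=E, B10=F, B11=T
input #3 (a=6, w=9): covers B1=T, B1=F, B2=S, B2=E, B3=T, B4=E, B5=S, B6=T, B8=F, B9=E, B10=F, B11=T
input #4 (a=1, w=2): covers B1=F, B2=E, B3=F, B4=S, B7=F, B8=T, B9=S, B11=F
input #5 (a=1, w=4): covers B1=F, B2=E, B3=F, B4=S, B7=F, B8=T, B9=S, B11=F
union over the pool: B1=T, B1=F, B2=S, B2=E, B3=T, B3=F, B4=S, B4=E, B5=S, B5=E, B6=T, B7=F, B8=T, B8=F, B9=S, B9=E, B10=F, B11=T, B11=F
uncovered (3 of 22): B6=F, B7=T, B10=T
Answer: B6=F, B7=T, B10=T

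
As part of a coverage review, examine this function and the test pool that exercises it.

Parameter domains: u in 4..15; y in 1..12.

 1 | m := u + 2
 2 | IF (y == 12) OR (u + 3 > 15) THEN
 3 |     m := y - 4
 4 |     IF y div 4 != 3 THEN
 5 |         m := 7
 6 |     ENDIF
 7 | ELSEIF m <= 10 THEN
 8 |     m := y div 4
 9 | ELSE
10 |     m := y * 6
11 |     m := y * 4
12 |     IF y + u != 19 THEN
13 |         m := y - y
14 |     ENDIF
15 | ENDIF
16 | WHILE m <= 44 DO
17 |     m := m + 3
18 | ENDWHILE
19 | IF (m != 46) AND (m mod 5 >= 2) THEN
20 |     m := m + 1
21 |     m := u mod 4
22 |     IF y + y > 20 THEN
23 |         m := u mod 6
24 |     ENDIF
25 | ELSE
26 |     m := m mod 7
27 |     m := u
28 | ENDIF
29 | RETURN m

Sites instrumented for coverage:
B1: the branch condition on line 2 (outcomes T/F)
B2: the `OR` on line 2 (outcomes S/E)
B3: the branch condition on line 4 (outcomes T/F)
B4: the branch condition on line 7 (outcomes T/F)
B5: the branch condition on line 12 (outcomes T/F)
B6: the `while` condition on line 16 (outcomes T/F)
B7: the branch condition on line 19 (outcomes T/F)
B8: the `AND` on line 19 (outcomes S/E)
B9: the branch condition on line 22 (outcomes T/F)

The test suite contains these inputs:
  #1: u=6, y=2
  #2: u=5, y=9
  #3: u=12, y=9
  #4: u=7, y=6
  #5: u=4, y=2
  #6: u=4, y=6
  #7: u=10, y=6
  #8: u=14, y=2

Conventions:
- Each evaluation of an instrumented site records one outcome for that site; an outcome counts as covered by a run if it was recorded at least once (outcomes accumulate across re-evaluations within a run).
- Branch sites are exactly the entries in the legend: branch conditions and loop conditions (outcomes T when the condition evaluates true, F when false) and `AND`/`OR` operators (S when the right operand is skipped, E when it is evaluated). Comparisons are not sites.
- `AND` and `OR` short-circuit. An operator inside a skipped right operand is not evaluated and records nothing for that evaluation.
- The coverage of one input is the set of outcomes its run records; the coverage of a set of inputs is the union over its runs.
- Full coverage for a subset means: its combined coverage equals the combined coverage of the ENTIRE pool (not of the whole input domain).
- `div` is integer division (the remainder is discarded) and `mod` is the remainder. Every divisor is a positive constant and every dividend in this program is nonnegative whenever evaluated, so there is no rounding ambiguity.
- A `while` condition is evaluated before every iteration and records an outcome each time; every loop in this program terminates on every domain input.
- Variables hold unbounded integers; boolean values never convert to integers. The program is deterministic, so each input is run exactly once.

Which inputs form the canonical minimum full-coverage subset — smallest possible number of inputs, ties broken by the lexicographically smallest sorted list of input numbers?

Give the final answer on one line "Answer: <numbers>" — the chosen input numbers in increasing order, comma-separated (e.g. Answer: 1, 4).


input #1 (u=6, y=2): covers B1=F, B2=E, B4=T, B6=T, B6=F, B7=F, B8=E
input #2 (u=5, y=9): covers B1=F, B2=E, B4=T, B6=T, B6=F, B7=T, B8=E, B9=F
input #3 (u=12, y=9): covers B1=F, B2=E, B4=F, B5=T, B6=T, B6=F, B7=F, B8=E
input #4 (u=7, y=6): covers B1=F, B2=E, B4=T, B6=T, B6=F, B7=F, B8=S
input #5 (u=4, y=2): covers B1=F, B2=E, B4=T, B6=T, B6=F, B7=F, B8=E
input #6 (u=4, y=6): covers B1=F, B2=E, B4=T, B6=T, B6=F, B7=F, B8=S
input #7 (u=10, y=6): covers B1=F, B2=E, B4=F, B5=T, B6=T, B6=F, B7=F, B8=E
input #8 (u=14, y=2): covers B1=T, B2=E, B3=T, B6=T, B6=F, B7=F, B8=S
union over all inputs: B1=T, B1=F, B2=E, B3=T, B4=T, B4=F, B5=T, B6=T, B6=F, B7=T, B7=F, B8=S, B8=E, B9=F (14 outcomes)
size 1 is not enough: best union over all size-1 subsets is 8/14
size 2 is not enough: best union over all size-2 subsets is 12/14
inputs {2, 3, 8} (size 3) cover everything; no size-3 subset with a lexicographically smaller index list covers all 14
Answer: 2, 3, 8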